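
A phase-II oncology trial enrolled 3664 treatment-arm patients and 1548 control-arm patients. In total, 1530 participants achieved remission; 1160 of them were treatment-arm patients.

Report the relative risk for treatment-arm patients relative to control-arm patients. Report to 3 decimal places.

1.325

treatment-arm patients without the outcome: 3664 − 1160 = 2504
control-arm patients with the outcome: 1530 − 1160 = 370
control-arm patients without the outcome: 1548 − 370 = 1178
risk, treatment-arm patients = 1160/3664 = 0.3166
risk, control-arm patients = 370/1548 = 0.2390
RR = 0.3166 / 0.2390 = 1.325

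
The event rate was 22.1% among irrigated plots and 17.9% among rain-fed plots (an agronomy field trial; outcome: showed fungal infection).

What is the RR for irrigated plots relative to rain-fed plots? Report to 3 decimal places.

RR = 0.2210 / 0.1790 = 1.235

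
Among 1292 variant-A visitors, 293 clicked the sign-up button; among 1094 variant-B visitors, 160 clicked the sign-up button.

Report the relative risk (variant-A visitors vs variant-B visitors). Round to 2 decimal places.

risk, variant-A visitors = 293/1292 = 0.2268
risk, variant-B visitors = 160/1094 = 0.1463
RR = 0.2268 / 0.1463 = 1.55

RR = 1.55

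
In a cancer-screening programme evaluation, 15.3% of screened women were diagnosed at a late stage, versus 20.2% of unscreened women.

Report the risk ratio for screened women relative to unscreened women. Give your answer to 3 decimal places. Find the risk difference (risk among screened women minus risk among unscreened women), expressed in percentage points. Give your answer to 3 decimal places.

RR = 0.1530 / 0.2020 = 0.757
risk difference = 0.1530 − 0.2020 = -0.0490 → -4.900 percentage points

RR = 0.757; RD = -4.900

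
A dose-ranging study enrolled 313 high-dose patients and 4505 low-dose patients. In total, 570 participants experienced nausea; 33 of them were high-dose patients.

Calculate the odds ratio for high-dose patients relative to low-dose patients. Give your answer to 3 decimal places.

high-dose patients without the outcome: 313 − 33 = 280
low-dose patients with the outcome: 570 − 33 = 537
low-dose patients without the outcome: 4505 − 537 = 3968
OR = (33 × 3968) / (280 × 537) = 130944/150360 ≈ 0.871

0.871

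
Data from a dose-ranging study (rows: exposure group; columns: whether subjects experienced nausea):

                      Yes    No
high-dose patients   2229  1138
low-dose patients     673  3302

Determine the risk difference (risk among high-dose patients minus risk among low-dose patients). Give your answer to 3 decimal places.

RD = 0.493

risk, high-dose patients = 2229/3367 = 0.6620
risk, low-dose patients = 673/3975 = 0.1693
risk difference = 0.6620 − 0.1693 = 0.493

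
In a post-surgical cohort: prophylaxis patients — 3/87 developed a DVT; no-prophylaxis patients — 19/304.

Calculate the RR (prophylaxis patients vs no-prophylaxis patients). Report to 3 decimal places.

risk, prophylaxis patients = 3/87 = 0.03448
risk, no-prophylaxis patients = 19/304 = 0.06250
RR = 0.03448 / 0.06250 = 0.552

0.552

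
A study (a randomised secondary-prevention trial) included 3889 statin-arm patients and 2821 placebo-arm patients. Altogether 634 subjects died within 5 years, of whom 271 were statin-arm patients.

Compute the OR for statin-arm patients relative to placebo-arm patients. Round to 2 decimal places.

statin-arm patients without the outcome: 3889 − 271 = 3618
placebo-arm patients with the outcome: 634 − 271 = 363
placebo-arm patients without the outcome: 2821 − 363 = 2458
OR = (271 × 2458) / (3618 × 363) = 666118/1313334 ≈ 0.51

OR ≈ 0.51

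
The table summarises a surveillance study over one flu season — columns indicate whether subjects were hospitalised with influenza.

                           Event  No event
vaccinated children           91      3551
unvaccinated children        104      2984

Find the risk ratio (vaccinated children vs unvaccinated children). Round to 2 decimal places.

risk, vaccinated children = 91/3642 = 0.02499
risk, unvaccinated children = 104/3088 = 0.03368
RR = 0.02499 / 0.03368 = 0.74

RR = 0.74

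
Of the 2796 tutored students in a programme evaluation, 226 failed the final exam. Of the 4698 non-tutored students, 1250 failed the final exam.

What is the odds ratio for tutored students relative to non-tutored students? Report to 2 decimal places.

OR = (226 × 3448) / (2570 × 1250) = 779248/3212500 ≈ 0.24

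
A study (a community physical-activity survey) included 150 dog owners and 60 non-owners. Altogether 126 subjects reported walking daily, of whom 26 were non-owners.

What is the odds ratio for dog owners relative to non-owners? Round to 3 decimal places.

dog owners with the outcome: 126 − 26 = 100
dog owners without the outcome: 150 − 100 = 50
non-owners without the outcome: 60 − 26 = 34
OR = (100 × 34) / (50 × 26) = 3400/1300 ≈ 2.615

OR = 2.615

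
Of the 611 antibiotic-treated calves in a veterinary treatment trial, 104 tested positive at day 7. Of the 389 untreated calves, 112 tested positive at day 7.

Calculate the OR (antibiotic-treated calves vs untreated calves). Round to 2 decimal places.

OR = (104 × 277) / (507 × 112) = 28808/56784 ≈ 0.51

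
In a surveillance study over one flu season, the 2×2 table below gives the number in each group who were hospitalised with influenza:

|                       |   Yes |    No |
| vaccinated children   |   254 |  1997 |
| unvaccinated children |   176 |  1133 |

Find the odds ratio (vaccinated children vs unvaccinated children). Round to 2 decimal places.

OR = (254 × 1133) / (1997 × 176) = 287782/351472 ≈ 0.82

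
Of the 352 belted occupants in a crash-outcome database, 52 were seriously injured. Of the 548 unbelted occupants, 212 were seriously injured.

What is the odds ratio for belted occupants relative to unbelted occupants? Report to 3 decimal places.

OR = (52 × 336) / (300 × 212) = 17472/63600 ≈ 0.275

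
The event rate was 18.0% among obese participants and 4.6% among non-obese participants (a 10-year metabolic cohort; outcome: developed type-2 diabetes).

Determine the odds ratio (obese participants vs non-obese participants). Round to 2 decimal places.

odds, obese participants = 0.18000/0.82000 = 0.21951
odds, non-obese participants = 0.04600/0.95400 = 0.04822
OR = 0.21951 / 0.04822 = 4.55

OR: 4.55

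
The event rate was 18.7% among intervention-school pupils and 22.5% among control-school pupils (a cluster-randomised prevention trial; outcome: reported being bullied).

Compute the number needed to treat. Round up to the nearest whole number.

absolute risk difference = 0.038000
1 / 0.038000 = 26.316 → round up → 27

NNT = 27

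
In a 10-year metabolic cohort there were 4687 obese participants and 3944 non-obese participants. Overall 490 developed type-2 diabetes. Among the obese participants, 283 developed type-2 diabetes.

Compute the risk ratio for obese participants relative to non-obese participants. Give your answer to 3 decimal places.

obese participants without the outcome: 4687 − 283 = 4404
non-obese participants with the outcome: 490 − 283 = 207
non-obese participants without the outcome: 3944 − 207 = 3737
risk, obese participants = 283/4687 = 0.0604
risk, non-obese participants = 207/3944 = 0.0525
RR = 0.0604 / 0.0525 = 1.150

RR: 1.150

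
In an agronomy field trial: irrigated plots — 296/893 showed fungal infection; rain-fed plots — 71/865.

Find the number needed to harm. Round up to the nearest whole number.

risk, irrigated plots = 296/893 = 0.331467
risk, rain-fed plots = 71/865 = 0.082081
absolute risk difference = 0.249386
1 / 0.249386 = 4.010 → round up → 5

NNH = 5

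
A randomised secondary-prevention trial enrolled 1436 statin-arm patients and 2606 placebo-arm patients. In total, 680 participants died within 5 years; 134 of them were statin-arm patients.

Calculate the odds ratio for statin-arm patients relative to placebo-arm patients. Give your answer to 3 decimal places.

0.388

statin-arm patients without the outcome: 1436 − 134 = 1302
placebo-arm patients with the outcome: 680 − 134 = 546
placebo-arm patients without the outcome: 2606 − 546 = 2060
odds, statin-arm patients = 134/1302 = 0.1029
odds, placebo-arm patients = 546/2060 = 0.2650
OR = 0.1029 / 0.2650 = 0.388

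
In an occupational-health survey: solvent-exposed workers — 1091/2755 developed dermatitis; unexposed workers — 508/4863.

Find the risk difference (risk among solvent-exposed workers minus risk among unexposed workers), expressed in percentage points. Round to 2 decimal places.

RD: 29.15

risk, solvent-exposed workers = 1091/2755 = 0.3960
risk, unexposed workers = 508/4863 = 0.1045
risk difference = 0.3960 − 0.1045 = 0.2915 → 29.15 percentage points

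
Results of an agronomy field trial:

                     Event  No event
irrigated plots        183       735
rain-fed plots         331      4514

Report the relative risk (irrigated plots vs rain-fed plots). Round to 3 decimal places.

2.918

risk, irrigated plots = 183/918 = 0.1993
risk, rain-fed plots = 331/4845 = 0.0683
RR = 0.1993 / 0.0683 = 2.918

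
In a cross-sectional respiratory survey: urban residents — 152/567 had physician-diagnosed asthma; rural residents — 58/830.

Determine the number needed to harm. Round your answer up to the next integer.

risk, urban residents = 152/567 = 0.268078
risk, rural residents = 58/830 = 0.069880
absolute risk difference = 0.198198
1 / 0.198198 = 5.045 → round up → 6

6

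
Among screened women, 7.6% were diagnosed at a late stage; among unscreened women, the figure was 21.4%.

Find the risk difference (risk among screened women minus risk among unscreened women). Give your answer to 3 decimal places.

risk difference = 0.0760 − 0.2140 = -0.138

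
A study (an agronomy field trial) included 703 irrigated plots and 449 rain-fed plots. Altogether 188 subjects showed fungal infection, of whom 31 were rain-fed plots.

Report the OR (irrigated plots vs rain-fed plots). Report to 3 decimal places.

irrigated plots with the outcome: 188 − 31 = 157
irrigated plots without the outcome: 703 − 157 = 546
rain-fed plots without the outcome: 449 − 31 = 418
OR = (157 × 418) / (546 × 31) = 65626/16926 ≈ 3.877

OR: 3.877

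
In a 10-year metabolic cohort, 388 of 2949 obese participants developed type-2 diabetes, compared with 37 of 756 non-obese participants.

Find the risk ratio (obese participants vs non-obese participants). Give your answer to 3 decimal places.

risk, obese participants = 388/2949 = 0.13157
risk, non-obese participants = 37/756 = 0.04894
RR = 0.13157 / 0.04894 = 2.688

2.688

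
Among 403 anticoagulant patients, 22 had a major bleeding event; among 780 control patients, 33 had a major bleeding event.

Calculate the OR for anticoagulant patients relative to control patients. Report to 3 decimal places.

OR = (22 × 747) / (381 × 33) = 16434/12573 ≈ 1.307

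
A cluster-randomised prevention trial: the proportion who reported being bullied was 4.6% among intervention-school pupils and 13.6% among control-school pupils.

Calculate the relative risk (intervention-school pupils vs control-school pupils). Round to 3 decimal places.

RR = 0.04600 / 0.13600 = 0.338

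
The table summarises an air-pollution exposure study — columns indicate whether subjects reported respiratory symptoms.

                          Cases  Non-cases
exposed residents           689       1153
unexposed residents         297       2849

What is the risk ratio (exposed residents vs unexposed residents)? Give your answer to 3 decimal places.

risk, exposed residents = 689/1842 = 0.3740
risk, unexposed residents = 297/3146 = 0.0944
RR = 0.3740 / 0.0944 = 3.962

3.962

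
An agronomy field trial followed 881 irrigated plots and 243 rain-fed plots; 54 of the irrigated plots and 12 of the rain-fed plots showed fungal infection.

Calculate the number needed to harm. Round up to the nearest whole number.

NNH: 84

risk, irrigated plots = 54/881 = 0.061294
risk, rain-fed plots = 12/243 = 0.049383
absolute risk difference = 0.011911
1 / 0.011911 = 83.956 → round up → 84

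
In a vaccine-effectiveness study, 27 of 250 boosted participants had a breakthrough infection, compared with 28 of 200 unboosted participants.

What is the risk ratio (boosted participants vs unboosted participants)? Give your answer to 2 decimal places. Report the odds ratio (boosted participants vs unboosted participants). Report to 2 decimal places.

risk, boosted participants = 27/250 = 0.1080
risk, unboosted participants = 28/200 = 0.1400
RR = 0.1080 / 0.1400 = 0.77
OR = (27 × 172) / (223 × 28) = 4644/6244 ≈ 0.74

RR = 0.77; OR = 0.74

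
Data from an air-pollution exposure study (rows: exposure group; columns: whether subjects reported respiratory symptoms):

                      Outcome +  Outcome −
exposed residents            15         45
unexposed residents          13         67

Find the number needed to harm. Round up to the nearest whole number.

12

risk, exposed residents = 15/60 = 0.250000
risk, unexposed residents = 13/80 = 0.162500
absolute risk difference = 0.087500
1 / 0.087500 = 11.429 → round up → 12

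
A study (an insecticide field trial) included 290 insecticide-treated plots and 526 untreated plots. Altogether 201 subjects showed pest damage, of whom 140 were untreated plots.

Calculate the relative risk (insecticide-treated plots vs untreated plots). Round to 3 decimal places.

RR = 0.790

insecticide-treated plots with the outcome: 201 − 140 = 61
insecticide-treated plots without the outcome: 290 − 61 = 229
untreated plots without the outcome: 526 − 140 = 386
risk, insecticide-treated plots = 61/290 = 0.2103
risk, untreated plots = 140/526 = 0.2662
RR = 0.2103 / 0.2662 = 0.790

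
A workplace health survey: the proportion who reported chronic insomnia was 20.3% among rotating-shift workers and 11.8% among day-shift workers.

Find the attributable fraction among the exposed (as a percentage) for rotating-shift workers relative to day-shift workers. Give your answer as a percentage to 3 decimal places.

AR% = (0.2030 − 0.1180) / 0.2030 = 0.4187 → 41.872%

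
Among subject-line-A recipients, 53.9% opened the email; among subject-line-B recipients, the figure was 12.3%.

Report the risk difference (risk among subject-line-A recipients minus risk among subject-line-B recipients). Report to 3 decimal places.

risk difference = 0.5390 − 0.1230 = 0.416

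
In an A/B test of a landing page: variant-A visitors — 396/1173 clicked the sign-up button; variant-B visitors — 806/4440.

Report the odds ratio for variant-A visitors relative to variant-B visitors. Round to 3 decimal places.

OR = (396 × 3634) / (777 × 806) = 1439064/626262 ≈ 2.298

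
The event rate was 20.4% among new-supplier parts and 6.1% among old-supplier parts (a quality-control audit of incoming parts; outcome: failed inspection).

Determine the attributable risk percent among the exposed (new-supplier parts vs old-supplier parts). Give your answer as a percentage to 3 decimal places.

AR% = (0.2040 − 0.0610) / 0.2040 = 0.7010 → 70.098%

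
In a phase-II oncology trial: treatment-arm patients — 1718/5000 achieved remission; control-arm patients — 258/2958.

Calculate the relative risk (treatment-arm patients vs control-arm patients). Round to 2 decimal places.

risk, treatment-arm patients = 1718/5000 = 0.3436
risk, control-arm patients = 258/2958 = 0.0872
RR = 0.3436 / 0.0872 = 3.94

3.94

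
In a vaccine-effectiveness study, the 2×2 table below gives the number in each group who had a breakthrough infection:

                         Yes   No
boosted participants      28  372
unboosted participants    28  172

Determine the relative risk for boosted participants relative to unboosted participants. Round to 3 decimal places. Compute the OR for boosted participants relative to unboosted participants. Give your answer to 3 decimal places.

RR = 0.500; OR = 0.462

risk, boosted participants = 28/400 = 0.0700
risk, unboosted participants = 28/200 = 0.1400
RR = 0.0700 / 0.1400 = 0.500
OR = (28 × 172) / (372 × 28) = 4816/10416 ≈ 0.462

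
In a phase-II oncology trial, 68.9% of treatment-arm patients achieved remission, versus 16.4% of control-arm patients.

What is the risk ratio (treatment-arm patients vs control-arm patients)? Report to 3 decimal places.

RR = 0.6890 / 0.1640 = 4.201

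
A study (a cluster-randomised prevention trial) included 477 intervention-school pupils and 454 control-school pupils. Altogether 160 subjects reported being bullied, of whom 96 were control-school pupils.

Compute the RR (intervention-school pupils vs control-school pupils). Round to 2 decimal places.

0.63

intervention-school pupils with the outcome: 160 − 96 = 64
intervention-school pupils without the outcome: 477 − 64 = 413
control-school pupils without the outcome: 454 − 96 = 358
risk, intervention-school pupils = 64/477 = 0.1342
risk, control-school pupils = 96/454 = 0.2115
RR = 0.1342 / 0.2115 = 0.63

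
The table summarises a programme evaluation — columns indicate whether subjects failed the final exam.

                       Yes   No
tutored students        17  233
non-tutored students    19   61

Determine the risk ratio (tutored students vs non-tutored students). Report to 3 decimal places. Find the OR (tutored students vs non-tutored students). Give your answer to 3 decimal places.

RR = 0.286; OR = 0.234

risk, tutored students = 17/250 = 0.0680
risk, non-tutored students = 19/80 = 0.2375
RR = 0.0680 / 0.2375 = 0.286
OR = (17 × 61) / (233 × 19) = 1037/4427 ≈ 0.234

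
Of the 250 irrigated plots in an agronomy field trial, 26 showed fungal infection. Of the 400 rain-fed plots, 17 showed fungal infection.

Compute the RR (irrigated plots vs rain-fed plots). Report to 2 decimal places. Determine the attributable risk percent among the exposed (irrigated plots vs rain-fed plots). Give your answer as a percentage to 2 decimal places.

risk, irrigated plots = 26/250 = 0.10400
risk, rain-fed plots = 17/400 = 0.04250
RR = 0.10400 / 0.04250 = 2.45
AR% = (0.10400 − 0.04250) / 0.10400 = 0.5913 → 59.13%

RR = 2.45; AR% = 59.13%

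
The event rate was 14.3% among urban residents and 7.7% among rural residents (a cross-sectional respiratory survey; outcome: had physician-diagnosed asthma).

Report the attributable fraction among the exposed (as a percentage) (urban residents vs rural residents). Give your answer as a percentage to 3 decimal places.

AR% = (0.1430 − 0.0770) / 0.1430 = 0.4615 → 46.154%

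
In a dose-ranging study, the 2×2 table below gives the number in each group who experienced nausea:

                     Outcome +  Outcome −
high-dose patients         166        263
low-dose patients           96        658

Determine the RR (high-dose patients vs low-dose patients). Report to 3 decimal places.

RR ≈ 3.039

risk, high-dose patients = 166/429 = 0.3869
risk, low-dose patients = 96/754 = 0.1273
RR = 0.3869 / 0.1273 = 3.039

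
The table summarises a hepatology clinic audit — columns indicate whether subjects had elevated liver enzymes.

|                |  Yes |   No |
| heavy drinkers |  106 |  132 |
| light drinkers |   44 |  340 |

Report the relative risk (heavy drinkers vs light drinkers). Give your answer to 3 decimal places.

RR: 3.887

risk, heavy drinkers = 106/238 = 0.4454
risk, light drinkers = 44/384 = 0.1146
RR = 0.4454 / 0.1146 = 3.887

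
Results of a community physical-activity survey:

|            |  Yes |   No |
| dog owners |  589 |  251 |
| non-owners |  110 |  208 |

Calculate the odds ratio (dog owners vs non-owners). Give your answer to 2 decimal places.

OR = (589 × 208) / (251 × 110) = 122512/27610 ≈ 4.44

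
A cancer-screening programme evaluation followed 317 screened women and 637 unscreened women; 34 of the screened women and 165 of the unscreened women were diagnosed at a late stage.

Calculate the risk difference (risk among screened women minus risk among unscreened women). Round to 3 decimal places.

RD = -0.152

risk, screened women = 34/317 = 0.1073
risk, unscreened women = 165/637 = 0.2590
risk difference = 0.1073 − 0.2590 = -0.152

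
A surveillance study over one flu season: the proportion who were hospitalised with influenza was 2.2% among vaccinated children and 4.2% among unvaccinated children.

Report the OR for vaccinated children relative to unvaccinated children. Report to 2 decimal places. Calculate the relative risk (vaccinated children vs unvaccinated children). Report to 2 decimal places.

OR = 0.51; RR = 0.52

odds, vaccinated children = 0.02200/0.97800 = 0.02249
odds, unvaccinated children = 0.04200/0.95800 = 0.04384
OR = 0.02249 / 0.04384 = 0.51
RR = 0.02200 / 0.04200 = 0.52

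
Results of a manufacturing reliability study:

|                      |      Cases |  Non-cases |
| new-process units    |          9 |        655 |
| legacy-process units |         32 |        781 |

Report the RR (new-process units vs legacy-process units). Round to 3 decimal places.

risk, new-process units = 9/664 = 0.01355
risk, legacy-process units = 32/813 = 0.03936
RR = 0.01355 / 0.03936 = 0.344

0.344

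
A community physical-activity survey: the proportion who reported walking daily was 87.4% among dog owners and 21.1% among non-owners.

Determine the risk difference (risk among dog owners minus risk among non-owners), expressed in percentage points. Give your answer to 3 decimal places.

risk difference = 0.8740 − 0.2110 = 0.6630 → 66.300 percentage points

RD = 66.300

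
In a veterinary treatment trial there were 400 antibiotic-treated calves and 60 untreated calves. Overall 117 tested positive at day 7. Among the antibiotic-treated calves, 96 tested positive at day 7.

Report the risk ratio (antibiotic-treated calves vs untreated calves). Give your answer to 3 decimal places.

antibiotic-treated calves without the outcome: 400 − 96 = 304
untreated calves with the outcome: 117 − 96 = 21
untreated calves without the outcome: 60 − 21 = 39
risk, antibiotic-treated calves = 96/400 = 0.2400
risk, untreated calves = 21/60 = 0.3500
RR = 0.2400 / 0.3500 = 0.686

RR ≈ 0.686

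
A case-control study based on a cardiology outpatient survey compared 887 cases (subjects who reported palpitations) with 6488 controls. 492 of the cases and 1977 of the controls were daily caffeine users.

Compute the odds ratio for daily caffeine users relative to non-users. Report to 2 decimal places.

OR ≈ 2.84

odds, daily caffeine users = 492/1977 = 0.2489
odds, non-users = 395/4511 = 0.0876
OR = 0.2489 / 0.0876 = 2.84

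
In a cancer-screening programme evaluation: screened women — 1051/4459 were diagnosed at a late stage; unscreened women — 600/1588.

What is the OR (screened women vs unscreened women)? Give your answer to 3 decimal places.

odds, screened women = 1051/3408 = 0.3084
odds, unscreened women = 600/988 = 0.6073
OR = 0.3084 / 0.6073 = 0.508

0.508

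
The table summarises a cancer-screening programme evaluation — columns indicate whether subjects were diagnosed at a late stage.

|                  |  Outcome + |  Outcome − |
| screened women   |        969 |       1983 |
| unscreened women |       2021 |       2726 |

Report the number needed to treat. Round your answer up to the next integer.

11

risk, screened women = 969/2952 = 0.328252
risk, unscreened women = 2021/4747 = 0.425743
absolute risk difference = 0.097491
1 / 0.097491 = 10.257 → round up → 11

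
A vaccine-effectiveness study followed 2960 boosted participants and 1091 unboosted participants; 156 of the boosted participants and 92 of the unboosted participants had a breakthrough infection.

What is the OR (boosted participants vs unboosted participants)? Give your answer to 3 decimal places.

odds, boosted participants = 156/2804 = 0.0556
odds, unboosted participants = 92/999 = 0.0921
OR = 0.0556 / 0.0921 = 0.604

OR ≈ 0.604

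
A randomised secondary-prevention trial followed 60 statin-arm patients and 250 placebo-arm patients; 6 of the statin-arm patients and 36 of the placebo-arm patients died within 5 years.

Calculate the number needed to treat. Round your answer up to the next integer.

NNT ≈ 23

risk, statin-arm patients = 6/60 = 0.100000
risk, placebo-arm patients = 36/250 = 0.144000
absolute risk difference = 0.044000
1 / 0.044000 = 22.727 → round up → 23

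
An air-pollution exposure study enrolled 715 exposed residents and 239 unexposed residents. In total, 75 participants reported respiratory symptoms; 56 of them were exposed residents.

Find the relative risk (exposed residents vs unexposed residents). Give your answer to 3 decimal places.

RR = 0.985

exposed residents without the outcome: 715 − 56 = 659
unexposed residents with the outcome: 75 − 56 = 19
unexposed residents without the outcome: 239 − 19 = 220
risk, exposed residents = 56/715 = 0.0783
risk, unexposed residents = 19/239 = 0.0795
RR = 0.0783 / 0.0795 = 0.985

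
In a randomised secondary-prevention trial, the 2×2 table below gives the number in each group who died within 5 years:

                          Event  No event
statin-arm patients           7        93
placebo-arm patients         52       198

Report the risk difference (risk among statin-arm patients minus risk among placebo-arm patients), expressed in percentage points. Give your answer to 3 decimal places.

risk, statin-arm patients = 7/100 = 0.0700
risk, placebo-arm patients = 52/250 = 0.2080
risk difference = 0.0700 − 0.2080 = -0.1380 → -13.800 percentage points

RD = -13.800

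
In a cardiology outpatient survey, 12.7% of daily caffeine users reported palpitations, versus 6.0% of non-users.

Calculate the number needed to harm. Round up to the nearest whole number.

absolute risk difference = 0.067000
1 / 0.067000 = 14.925 → round up → 15

15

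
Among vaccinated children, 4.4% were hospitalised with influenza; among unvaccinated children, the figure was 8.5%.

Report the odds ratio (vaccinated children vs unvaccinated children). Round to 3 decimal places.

0.495

odds, vaccinated children = 0.04400/0.95600 = 0.04603
odds, unvaccinated children = 0.08500/0.91500 = 0.09290
OR = 0.04603 / 0.09290 = 0.495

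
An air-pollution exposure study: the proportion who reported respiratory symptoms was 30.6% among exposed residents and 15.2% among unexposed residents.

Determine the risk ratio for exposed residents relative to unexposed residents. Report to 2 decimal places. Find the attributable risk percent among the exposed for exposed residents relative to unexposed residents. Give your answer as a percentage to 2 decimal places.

RR = 2.01; AR% = 50.33%

RR = 0.3060 / 0.1520 = 2.01
AR% = (0.3060 − 0.1520) / 0.3060 = 0.5033 → 50.33%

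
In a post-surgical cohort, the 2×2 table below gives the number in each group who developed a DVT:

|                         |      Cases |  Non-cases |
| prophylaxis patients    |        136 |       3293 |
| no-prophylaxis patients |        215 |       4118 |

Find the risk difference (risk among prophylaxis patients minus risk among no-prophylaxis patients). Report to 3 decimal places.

risk, prophylaxis patients = 136/3429 = 0.03966
risk, no-prophylaxis patients = 215/4333 = 0.04962
risk difference = 0.03966 − 0.04962 = -0.010

-0.010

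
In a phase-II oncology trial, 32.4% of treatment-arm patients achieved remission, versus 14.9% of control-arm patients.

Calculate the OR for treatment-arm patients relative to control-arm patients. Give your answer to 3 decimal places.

odds, treatment-arm patients = 0.3240/0.6760 = 0.4793
odds, control-arm patients = 0.1490/0.8510 = 0.1751
OR = 0.4793 / 0.1751 = 2.737

2.737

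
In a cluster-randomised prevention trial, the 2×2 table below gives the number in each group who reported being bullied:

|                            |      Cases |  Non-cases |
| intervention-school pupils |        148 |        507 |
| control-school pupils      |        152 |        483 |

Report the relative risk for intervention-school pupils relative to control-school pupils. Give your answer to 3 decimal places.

risk, intervention-school pupils = 148/655 = 0.2260
risk, control-school pupils = 152/635 = 0.2394
RR = 0.2260 / 0.2394 = 0.944

0.944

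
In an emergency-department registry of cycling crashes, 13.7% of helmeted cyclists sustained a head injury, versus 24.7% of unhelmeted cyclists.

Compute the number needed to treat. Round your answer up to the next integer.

absolute risk difference = 0.110000
1 / 0.110000 = 9.091 → round up → 10

10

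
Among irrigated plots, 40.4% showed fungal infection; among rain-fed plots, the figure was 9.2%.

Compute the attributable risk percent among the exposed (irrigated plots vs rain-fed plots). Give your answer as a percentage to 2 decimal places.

AR% = (0.4040 − 0.0920) / 0.4040 = 0.7723 → 77.23%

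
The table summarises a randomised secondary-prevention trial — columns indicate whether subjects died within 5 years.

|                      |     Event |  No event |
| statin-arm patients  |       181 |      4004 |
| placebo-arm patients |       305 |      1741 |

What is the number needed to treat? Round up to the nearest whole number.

NNT ≈ 10

risk, statin-arm patients = 181/4185 = 0.043250
risk, placebo-arm patients = 305/2046 = 0.149071
absolute risk difference = 0.105822
1 / 0.105822 = 9.450 → round up → 10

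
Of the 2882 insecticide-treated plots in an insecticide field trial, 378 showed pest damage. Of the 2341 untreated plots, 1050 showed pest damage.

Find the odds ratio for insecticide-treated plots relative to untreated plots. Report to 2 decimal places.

odds, insecticide-treated plots = 378/2504 = 0.1510
odds, untreated plots = 1050/1291 = 0.8133
OR = 0.1510 / 0.8133 = 0.19

0.19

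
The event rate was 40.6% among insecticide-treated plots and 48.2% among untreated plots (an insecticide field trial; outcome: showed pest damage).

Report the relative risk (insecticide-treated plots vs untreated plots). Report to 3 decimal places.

RR = 0.4060 / 0.4820 = 0.842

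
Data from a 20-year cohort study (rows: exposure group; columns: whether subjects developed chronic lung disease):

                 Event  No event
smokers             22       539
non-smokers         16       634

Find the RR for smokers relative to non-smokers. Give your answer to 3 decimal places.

RR: 1.593

risk, smokers = 22/561 = 0.03922
risk, non-smokers = 16/650 = 0.02462
RR = 0.03922 / 0.02462 = 1.593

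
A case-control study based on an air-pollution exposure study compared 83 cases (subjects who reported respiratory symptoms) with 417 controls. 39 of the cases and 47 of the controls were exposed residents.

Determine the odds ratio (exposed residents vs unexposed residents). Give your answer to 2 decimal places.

OR: 6.98

odds, exposed residents = 39/47 = 0.8298
odds, unexposed residents = 44/370 = 0.1189
OR = 0.8298 / 0.1189 = 6.98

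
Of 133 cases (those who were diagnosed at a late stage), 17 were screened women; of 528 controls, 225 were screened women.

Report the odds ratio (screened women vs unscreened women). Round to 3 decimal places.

OR = (17 × 303) / (225 × 116) = 5151/26100 ≈ 0.197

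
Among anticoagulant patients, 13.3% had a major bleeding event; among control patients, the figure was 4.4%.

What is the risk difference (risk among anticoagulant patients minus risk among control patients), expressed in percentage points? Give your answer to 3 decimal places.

RD: 8.900

risk difference = 0.13300 − 0.04400 = 0.08900 → 8.900 percentage points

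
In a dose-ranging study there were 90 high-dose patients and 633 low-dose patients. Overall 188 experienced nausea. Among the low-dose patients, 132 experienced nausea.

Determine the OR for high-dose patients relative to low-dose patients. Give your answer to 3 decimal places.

OR = 6.251

high-dose patients with the outcome: 188 − 132 = 56
high-dose patients without the outcome: 90 − 56 = 34
low-dose patients without the outcome: 633 − 132 = 501
odds, high-dose patients = 56/34 = 1.6471
odds, low-dose patients = 132/501 = 0.2635
OR = 1.6471 / 0.2635 = 6.251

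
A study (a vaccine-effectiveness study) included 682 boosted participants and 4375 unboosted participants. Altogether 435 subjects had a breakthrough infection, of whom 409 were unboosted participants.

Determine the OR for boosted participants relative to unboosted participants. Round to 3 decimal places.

0.384

boosted participants with the outcome: 435 − 409 = 26
boosted participants without the outcome: 682 − 26 = 656
unboosted participants without the outcome: 4375 − 409 = 3966
OR = (26 × 3966) / (656 × 409) = 103116/268304 ≈ 0.384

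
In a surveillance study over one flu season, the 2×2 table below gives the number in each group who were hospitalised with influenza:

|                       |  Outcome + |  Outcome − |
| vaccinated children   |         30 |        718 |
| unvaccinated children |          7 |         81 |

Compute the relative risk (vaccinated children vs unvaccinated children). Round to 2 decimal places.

0.50

risk, vaccinated children = 30/748 = 0.04011
risk, unvaccinated children = 7/88 = 0.07955
RR = 0.04011 / 0.07955 = 0.50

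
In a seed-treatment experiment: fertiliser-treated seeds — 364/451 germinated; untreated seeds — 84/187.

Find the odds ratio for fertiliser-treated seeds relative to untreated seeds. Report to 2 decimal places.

5.13

odds, fertiliser-treated seeds = 364/87 = 4.1839
odds, untreated seeds = 84/103 = 0.8155
OR = 4.1839 / 0.8155 = 5.13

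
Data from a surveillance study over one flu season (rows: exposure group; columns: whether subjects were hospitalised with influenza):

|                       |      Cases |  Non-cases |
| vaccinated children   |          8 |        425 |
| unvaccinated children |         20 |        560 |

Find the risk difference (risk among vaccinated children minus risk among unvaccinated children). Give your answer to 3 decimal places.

RD ≈ -0.016

risk, vaccinated children = 8/433 = 0.01848
risk, unvaccinated children = 20/580 = 0.03448
risk difference = 0.01848 − 0.03448 = -0.016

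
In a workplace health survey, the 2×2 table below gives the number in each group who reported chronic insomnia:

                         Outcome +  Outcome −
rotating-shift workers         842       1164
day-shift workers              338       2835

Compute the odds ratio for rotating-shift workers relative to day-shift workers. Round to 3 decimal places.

OR = (842 × 2835) / (1164 × 338) = 2387070/393432 ≈ 6.067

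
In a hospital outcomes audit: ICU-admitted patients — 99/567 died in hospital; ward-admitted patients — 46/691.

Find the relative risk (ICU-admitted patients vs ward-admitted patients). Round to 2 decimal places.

2.62

risk, ICU-admitted patients = 99/567 = 0.1746
risk, ward-admitted patients = 46/691 = 0.0666
RR = 0.1746 / 0.0666 = 2.62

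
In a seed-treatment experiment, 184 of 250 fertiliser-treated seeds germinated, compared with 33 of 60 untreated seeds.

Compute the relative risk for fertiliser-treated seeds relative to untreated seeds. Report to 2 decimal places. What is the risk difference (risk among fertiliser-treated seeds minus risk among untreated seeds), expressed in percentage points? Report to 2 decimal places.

risk, fertiliser-treated seeds = 184/250 = 0.7360
risk, untreated seeds = 33/60 = 0.5500
RR = 0.7360 / 0.5500 = 1.34
risk difference = 0.7360 − 0.5500 = 0.1860 → 18.60 percentage points

RR = 1.34; RD = 18.60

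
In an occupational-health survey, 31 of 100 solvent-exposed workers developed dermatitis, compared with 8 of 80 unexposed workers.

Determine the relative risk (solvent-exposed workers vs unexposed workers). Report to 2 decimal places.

risk, solvent-exposed workers = 31/100 = 0.3100
risk, unexposed workers = 8/80 = 0.1000
RR = 0.3100 / 0.1000 = 3.10

RR = 3.10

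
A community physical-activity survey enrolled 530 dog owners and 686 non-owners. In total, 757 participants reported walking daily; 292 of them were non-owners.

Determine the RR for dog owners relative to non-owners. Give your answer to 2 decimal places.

2.06

dog owners with the outcome: 757 − 292 = 465
dog owners without the outcome: 530 − 465 = 65
non-owners without the outcome: 686 − 292 = 394
risk, dog owners = 465/530 = 0.8774
risk, non-owners = 292/686 = 0.4257
RR = 0.8774 / 0.4257 = 2.06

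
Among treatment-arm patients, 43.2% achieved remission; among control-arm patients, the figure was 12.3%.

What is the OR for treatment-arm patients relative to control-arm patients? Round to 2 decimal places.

OR: 5.42

odds, treatment-arm patients = 0.4320/0.5680 = 0.7606
odds, control-arm patients = 0.1230/0.8770 = 0.1403
OR = 0.7606 / 0.1403 = 5.42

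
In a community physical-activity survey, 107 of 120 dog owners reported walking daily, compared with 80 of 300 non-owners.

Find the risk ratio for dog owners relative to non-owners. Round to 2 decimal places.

risk, dog owners = 107/120 = 0.8917
risk, non-owners = 80/300 = 0.2667
RR = 0.8917 / 0.2667 = 3.34

RR: 3.34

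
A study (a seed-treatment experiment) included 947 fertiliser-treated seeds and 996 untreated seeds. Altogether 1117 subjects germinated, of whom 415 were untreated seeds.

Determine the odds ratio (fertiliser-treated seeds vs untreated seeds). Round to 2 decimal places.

fertiliser-treated seeds with the outcome: 1117 − 415 = 702
fertiliser-treated seeds without the outcome: 947 − 702 = 245
untreated seeds without the outcome: 996 − 415 = 581
odds, fertiliser-treated seeds = 702/245 = 2.8653
odds, untreated seeds = 415/581 = 0.7143
OR = 2.8653 / 0.7143 = 4.01

OR: 4.01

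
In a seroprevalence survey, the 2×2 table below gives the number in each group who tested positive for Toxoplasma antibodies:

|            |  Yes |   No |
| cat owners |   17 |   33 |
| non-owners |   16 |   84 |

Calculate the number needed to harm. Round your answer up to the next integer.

risk, cat owners = 17/50 = 0.340000
risk, non-owners = 16/100 = 0.160000
absolute risk difference = 0.180000
1 / 0.180000 = 5.556 → round up → 6

6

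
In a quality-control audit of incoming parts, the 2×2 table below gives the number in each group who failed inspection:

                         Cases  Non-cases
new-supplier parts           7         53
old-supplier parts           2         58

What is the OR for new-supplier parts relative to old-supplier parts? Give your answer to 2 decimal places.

OR = (7 × 58) / (53 × 2) = 406/106 ≈ 3.83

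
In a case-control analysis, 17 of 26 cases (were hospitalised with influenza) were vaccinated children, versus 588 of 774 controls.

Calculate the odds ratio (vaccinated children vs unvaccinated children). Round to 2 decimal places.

OR: 0.60

odds, vaccinated children = 17/588 = 0.02891
odds, unvaccinated children = 9/186 = 0.04839
OR = 0.02891 / 0.04839 = 0.60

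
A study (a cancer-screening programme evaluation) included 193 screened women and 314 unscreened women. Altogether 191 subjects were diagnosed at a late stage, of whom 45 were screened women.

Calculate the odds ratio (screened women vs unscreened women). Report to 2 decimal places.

screened women without the outcome: 193 − 45 = 148
unscreened women with the outcome: 191 − 45 = 146
unscreened women without the outcome: 314 − 146 = 168
odds, screened women = 45/148 = 0.3041
odds, unscreened women = 146/168 = 0.8690
OR = 0.3041 / 0.8690 = 0.35

OR ≈ 0.35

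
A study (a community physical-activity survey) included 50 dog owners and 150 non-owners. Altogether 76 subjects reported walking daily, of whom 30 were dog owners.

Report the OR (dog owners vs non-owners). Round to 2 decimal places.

dog owners without the outcome: 50 − 30 = 20
non-owners with the outcome: 76 − 30 = 46
non-owners without the outcome: 150 − 46 = 104
OR = (30 × 104) / (20 × 46) = 3120/920 ≈ 3.39

3.39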